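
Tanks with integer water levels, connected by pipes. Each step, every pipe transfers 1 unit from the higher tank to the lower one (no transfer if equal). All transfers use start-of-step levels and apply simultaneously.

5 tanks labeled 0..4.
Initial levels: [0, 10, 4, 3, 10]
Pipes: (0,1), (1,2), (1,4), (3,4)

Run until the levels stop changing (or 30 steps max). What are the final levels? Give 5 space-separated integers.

Step 1: flows [1->0,1->2,1=4,4->3] -> levels [1 8 5 4 9]
Step 2: flows [1->0,1->2,4->1,4->3] -> levels [2 7 6 5 7]
Step 3: flows [1->0,1->2,1=4,4->3] -> levels [3 5 7 6 6]
Step 4: flows [1->0,2->1,4->1,3=4] -> levels [4 6 6 6 5]
Step 5: flows [1->0,1=2,1->4,3->4] -> levels [5 4 6 5 7]
Step 6: flows [0->1,2->1,4->1,4->3] -> levels [4 7 5 6 5]
Step 7: flows [1->0,1->2,1->4,3->4] -> levels [5 4 6 5 7]
  -> period-2 cycle: step 7 state = step 5 state; never stabilizes
  -> state at step 30: (30-5) mod 2 = 1, same as step 6 -> [4 7 5 6 5]

Answer: 4 7 5 6 5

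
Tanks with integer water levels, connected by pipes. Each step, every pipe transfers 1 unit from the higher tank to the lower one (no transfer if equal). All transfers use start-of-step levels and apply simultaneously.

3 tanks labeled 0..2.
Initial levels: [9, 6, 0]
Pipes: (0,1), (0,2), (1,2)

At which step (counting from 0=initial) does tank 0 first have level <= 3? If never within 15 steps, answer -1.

Answer: -1

Derivation:
Step 1: flows [0->1,0->2,1->2] -> levels [7 6 2]
Step 2: flows [0->1,0->2,1->2] -> levels [5 6 4]
Step 3: flows [1->0,0->2,1->2] -> levels [5 4 6]
Step 4: flows [0->1,2->0,2->1] -> levels [5 6 4]
  -> period-2 cycle (repeats step 2); tank 0 never drops to <=3
Tank 0 never reaches <=3 within 15 steps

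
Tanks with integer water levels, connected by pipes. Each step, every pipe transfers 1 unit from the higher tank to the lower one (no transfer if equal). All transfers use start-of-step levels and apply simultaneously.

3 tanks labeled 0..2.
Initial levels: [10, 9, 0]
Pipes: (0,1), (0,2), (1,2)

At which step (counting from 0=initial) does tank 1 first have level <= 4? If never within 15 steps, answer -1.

Answer: -1

Derivation:
Step 1: flows [0->1,0->2,1->2] -> levels [8 9 2]
Step 2: flows [1->0,0->2,1->2] -> levels [8 7 4]
Step 3: flows [0->1,0->2,1->2] -> levels [6 7 6]
Step 4: flows [1->0,0=2,1->2] -> levels [7 5 7]
Step 5: flows [0->1,0=2,2->1] -> levels [6 7 6]
  -> period-2 cycle (repeats step 3); tank 1 never drops to <=4
Tank 1 never reaches <=4 within 15 steps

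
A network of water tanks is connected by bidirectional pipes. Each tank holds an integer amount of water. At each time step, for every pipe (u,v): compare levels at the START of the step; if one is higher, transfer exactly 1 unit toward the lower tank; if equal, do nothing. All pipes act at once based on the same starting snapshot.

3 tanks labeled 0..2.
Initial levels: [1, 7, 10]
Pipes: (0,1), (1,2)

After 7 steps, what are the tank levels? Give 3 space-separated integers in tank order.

Answer: 6 6 6

Derivation:
Step 1: flows [1->0,2->1] -> levels [2 7 9]
Step 2: flows [1->0,2->1] -> levels [3 7 8]
Step 3: flows [1->0,2->1] -> levels [4 7 7]
Step 4: flows [1->0,1=2] -> levels [5 6 7]
Step 5: flows [1->0,2->1] -> levels [6 6 6]
Step 6: flows [0=1,1=2] -> levels [6 6 6]
  -> stable; steps 7..7 unchanged -> [6 6 6]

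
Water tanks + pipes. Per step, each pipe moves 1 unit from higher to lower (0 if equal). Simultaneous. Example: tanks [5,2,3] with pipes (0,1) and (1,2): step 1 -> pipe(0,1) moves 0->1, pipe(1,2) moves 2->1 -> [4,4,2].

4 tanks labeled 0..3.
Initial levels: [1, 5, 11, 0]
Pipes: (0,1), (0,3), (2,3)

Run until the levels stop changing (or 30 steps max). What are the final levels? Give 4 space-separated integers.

Answer: 3 5 4 5

Derivation:
Step 1: flows [1->0,0->3,2->3] -> levels [1 4 10 2]
Step 2: flows [1->0,3->0,2->3] -> levels [3 3 9 2]
Step 3: flows [0=1,0->3,2->3] -> levels [2 3 8 4]
Step 4: flows [1->0,3->0,2->3] -> levels [4 2 7 4]
Step 5: flows [0->1,0=3,2->3] -> levels [3 3 6 5]
Step 6: flows [0=1,3->0,2->3] -> levels [4 3 5 5]
Step 7: flows [0->1,3->0,2=3] -> levels [4 4 5 4]
Step 8: flows [0=1,0=3,2->3] -> levels [4 4 4 5]
Step 9: flows [0=1,3->0,3->2] -> levels [5 4 5 3]
Step 10: flows [0->1,0->3,2->3] -> levels [3 5 4 5]
Step 11: flows [1->0,3->0,3->2] -> levels [5 4 5 3]
  -> period-2 cycle: step 11 state = step 9 state; never stabilizes
  -> state at step 30: (30-9) mod 2 = 1, same as step 10 -> [3 5 4 5]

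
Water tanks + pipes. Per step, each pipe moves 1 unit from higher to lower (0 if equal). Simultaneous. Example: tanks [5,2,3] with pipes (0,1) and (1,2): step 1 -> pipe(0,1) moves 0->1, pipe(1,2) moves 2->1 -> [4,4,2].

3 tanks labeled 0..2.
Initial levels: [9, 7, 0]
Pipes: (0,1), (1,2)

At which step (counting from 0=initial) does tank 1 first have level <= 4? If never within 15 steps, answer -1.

Answer: 7

Derivation:
Step 1: flows [0->1,1->2] -> levels [8 7 1]
Step 2: flows [0->1,1->2] -> levels [7 7 2]
Step 3: flows [0=1,1->2] -> levels [7 6 3]
Step 4: flows [0->1,1->2] -> levels [6 6 4]
Step 5: flows [0=1,1->2] -> levels [6 5 5]
Step 6: flows [0->1,1=2] -> levels [5 6 5]
Step 7: flows [1->0,1->2] -> levels [6 4 6]
Tank 1 first reaches <=4 at step 7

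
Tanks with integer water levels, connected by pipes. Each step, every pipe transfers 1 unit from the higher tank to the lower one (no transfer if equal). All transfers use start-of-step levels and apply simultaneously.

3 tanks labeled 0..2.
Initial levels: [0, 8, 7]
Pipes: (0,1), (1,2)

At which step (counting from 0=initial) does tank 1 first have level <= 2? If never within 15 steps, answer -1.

Answer: -1

Derivation:
Step 1: flows [1->0,1->2] -> levels [1 6 8]
Step 2: flows [1->0,2->1] -> levels [2 6 7]
Step 3: flows [1->0,2->1] -> levels [3 6 6]
Step 4: flows [1->0,1=2] -> levels [4 5 6]
Step 5: flows [1->0,2->1] -> levels [5 5 5]
Step 6: flows [0=1,1=2] -> levels [5 5 5]
  -> stable; tank 1 stays at 5 > 2
Tank 1 never reaches <=2 within 15 steps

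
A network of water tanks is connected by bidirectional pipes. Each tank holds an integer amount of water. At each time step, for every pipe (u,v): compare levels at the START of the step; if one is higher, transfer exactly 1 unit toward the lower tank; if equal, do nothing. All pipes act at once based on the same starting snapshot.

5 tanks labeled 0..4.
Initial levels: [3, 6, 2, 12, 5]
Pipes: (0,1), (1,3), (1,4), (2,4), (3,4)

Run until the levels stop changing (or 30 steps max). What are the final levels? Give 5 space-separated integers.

Answer: 5 7 6 6 4

Derivation:
Step 1: flows [1->0,3->1,1->4,4->2,3->4] -> levels [4 5 3 10 6]
Step 2: flows [1->0,3->1,4->1,4->2,3->4] -> levels [5 6 4 8 5]
Step 3: flows [1->0,3->1,1->4,4->2,3->4] -> levels [6 5 5 6 6]
Step 4: flows [0->1,3->1,4->1,4->2,3=4] -> levels [5 8 6 5 4]
Step 5: flows [1->0,1->3,1->4,2->4,3->4] -> levels [6 5 5 5 7]
Step 6: flows [0->1,1=3,4->1,4->2,4->3] -> levels [5 7 6 6 4]
Step 7: flows [1->0,1->3,1->4,2->4,3->4] -> levels [6 4 5 6 7]
Step 8: flows [0->1,3->1,4->1,4->2,4->3] -> levels [5 7 6 6 4]
  -> period-2 cycle: step 8 state = step 6 state; never stabilizes
  -> state at step 30: (30-6) mod 2 = 0, same as step 6 -> [5 7 6 6 4]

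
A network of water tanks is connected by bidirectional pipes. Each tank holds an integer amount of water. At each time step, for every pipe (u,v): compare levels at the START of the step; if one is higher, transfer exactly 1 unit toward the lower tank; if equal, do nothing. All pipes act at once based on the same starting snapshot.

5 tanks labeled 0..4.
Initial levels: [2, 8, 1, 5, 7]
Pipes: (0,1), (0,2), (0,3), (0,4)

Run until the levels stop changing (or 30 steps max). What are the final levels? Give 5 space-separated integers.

Answer: 7 4 4 4 4

Derivation:
Step 1: flows [1->0,0->2,3->0,4->0] -> levels [4 7 2 4 6]
Step 2: flows [1->0,0->2,0=3,4->0] -> levels [5 6 3 4 5]
Step 3: flows [1->0,0->2,0->3,0=4] -> levels [4 5 4 5 5]
Step 4: flows [1->0,0=2,3->0,4->0] -> levels [7 4 4 4 4]
Step 5: flows [0->1,0->2,0->3,0->4] -> levels [3 5 5 5 5]
Step 6: flows [1->0,2->0,3->0,4->0] -> levels [7 4 4 4 4]
  -> period-2 cycle: step 6 state = step 4 state; never stabilizes
  -> state at step 30: (30-4) mod 2 = 0, same as step 4 -> [7 4 4 4 4]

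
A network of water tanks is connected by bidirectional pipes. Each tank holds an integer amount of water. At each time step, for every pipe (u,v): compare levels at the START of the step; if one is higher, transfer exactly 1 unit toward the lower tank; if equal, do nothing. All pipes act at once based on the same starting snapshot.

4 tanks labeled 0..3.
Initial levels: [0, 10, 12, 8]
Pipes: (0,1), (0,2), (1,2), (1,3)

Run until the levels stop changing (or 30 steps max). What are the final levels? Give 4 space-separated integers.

Step 1: flows [1->0,2->0,2->1,1->3] -> levels [2 9 10 9]
Step 2: flows [1->0,2->0,2->1,1=3] -> levels [4 9 8 9]
Step 3: flows [1->0,2->0,1->2,1=3] -> levels [6 7 8 9]
Step 4: flows [1->0,2->0,2->1,3->1] -> levels [8 8 6 8]
Step 5: flows [0=1,0->2,1->2,1=3] -> levels [7 7 8 8]
Step 6: flows [0=1,2->0,2->1,3->1] -> levels [8 9 6 7]
Step 7: flows [1->0,0->2,1->2,1->3] -> levels [8 6 8 8]
Step 8: flows [0->1,0=2,2->1,3->1] -> levels [7 9 7 7]
Step 9: flows [1->0,0=2,1->2,1->3] -> levels [8 6 8 8]
  -> period-2 cycle: step 9 state = step 7 state; never stabilizes
  -> state at step 30: (30-7) mod 2 = 1, same as step 8 -> [7 9 7 7]

Answer: 7 9 7 7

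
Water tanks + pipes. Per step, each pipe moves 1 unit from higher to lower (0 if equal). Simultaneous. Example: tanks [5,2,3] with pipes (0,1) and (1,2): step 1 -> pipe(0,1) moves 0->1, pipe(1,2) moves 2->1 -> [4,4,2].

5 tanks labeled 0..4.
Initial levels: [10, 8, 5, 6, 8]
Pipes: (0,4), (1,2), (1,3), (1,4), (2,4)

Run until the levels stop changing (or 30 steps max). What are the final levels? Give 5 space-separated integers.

Answer: 8 9 8 6 6

Derivation:
Step 1: flows [0->4,1->2,1->3,1=4,4->2] -> levels [9 6 7 7 8]
Step 2: flows [0->4,2->1,3->1,4->1,4->2] -> levels [8 9 7 6 7]
Step 3: flows [0->4,1->2,1->3,1->4,2=4] -> levels [7 6 8 7 9]
Step 4: flows [4->0,2->1,3->1,4->1,4->2] -> levels [8 9 8 6 6]
Step 5: flows [0->4,1->2,1->3,1->4,2->4] -> levels [7 6 8 7 9]
  -> period-2 cycle: step 5 state = step 3 state; never stabilizes
  -> state at step 30: (30-3) mod 2 = 1, same as step 4 -> [8 9 8 6 6]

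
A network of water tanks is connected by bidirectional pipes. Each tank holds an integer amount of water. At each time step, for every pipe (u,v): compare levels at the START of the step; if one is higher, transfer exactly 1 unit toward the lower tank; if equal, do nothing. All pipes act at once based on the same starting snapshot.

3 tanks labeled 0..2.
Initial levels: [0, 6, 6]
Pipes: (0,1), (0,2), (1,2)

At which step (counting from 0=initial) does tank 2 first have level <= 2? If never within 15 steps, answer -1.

Answer: -1

Derivation:
Step 1: flows [1->0,2->0,1=2] -> levels [2 5 5]
Step 2: flows [1->0,2->0,1=2] -> levels [4 4 4]
Step 3: flows [0=1,0=2,1=2] -> levels [4 4 4]
  -> stable; tank 2 stays at 4 > 2
Tank 2 never reaches <=2 within 15 steps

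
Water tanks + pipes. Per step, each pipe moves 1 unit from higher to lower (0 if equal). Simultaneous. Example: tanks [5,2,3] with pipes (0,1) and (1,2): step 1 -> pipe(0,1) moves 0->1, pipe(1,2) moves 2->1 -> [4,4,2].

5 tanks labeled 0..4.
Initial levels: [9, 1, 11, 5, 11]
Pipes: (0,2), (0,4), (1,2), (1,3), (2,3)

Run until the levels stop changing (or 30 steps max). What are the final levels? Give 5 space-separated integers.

Answer: 7 6 9 6 9

Derivation:
Step 1: flows [2->0,4->0,2->1,3->1,2->3] -> levels [11 3 8 5 10]
Step 2: flows [0->2,0->4,2->1,3->1,2->3] -> levels [9 5 7 5 11]
Step 3: flows [0->2,4->0,2->1,1=3,2->3] -> levels [9 6 6 6 10]
Step 4: flows [0->2,4->0,1=2,1=3,2=3] -> levels [9 6 7 6 9]
Step 5: flows [0->2,0=4,2->1,1=3,2->3] -> levels [8 7 6 7 9]
Step 6: flows [0->2,4->0,1->2,1=3,3->2] -> levels [8 6 9 6 8]
Step 7: flows [2->0,0=4,2->1,1=3,2->3] -> levels [9 7 6 7 8]
Step 8: flows [0->2,0->4,1->2,1=3,3->2] -> levels [7 6 9 6 9]
Step 9: flows [2->0,4->0,2->1,1=3,2->3] -> levels [9 7 6 7 8]
  -> period-2 cycle: step 9 state = step 7 state; never stabilizes
  -> state at step 30: (30-7) mod 2 = 1, same as step 8 -> [7 6 9 6 9]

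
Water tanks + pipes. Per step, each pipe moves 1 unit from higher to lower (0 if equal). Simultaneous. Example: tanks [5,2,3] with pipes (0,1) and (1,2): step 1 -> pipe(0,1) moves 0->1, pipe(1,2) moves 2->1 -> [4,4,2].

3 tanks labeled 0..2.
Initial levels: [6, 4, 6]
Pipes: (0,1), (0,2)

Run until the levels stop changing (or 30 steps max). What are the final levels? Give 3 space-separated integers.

Step 1: flows [0->1,0=2] -> levels [5 5 6]
Step 2: flows [0=1,2->0] -> levels [6 5 5]
Step 3: flows [0->1,0->2] -> levels [4 6 6]
Step 4: flows [1->0,2->0] -> levels [6 5 5]
  -> period-2 cycle: step 4 state = step 2 state; never stabilizes
  -> state at step 30: (30-2) mod 2 = 0, same as step 2 -> [6 5 5]

Answer: 6 5 5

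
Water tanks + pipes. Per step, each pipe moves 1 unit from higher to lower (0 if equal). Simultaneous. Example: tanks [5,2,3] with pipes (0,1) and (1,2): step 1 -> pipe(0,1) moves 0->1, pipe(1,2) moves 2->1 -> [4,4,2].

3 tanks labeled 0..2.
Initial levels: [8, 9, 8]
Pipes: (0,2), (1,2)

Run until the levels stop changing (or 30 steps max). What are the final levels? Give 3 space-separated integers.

Answer: 9 9 7

Derivation:
Step 1: flows [0=2,1->2] -> levels [8 8 9]
Step 2: flows [2->0,2->1] -> levels [9 9 7]
Step 3: flows [0->2,1->2] -> levels [8 8 9]
  -> period-2 cycle: step 3 state = step 1 state; never stabilizes
  -> state at step 30: (30-1) mod 2 = 1, same as step 2 -> [9 9 7]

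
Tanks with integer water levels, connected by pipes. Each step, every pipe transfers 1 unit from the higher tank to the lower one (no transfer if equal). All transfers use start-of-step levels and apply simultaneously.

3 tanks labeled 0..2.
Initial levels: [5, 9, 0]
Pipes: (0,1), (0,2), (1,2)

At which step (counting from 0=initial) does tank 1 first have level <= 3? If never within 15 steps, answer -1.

Step 1: flows [1->0,0->2,1->2] -> levels [5 7 2]
Step 2: flows [1->0,0->2,1->2] -> levels [5 5 4]
Step 3: flows [0=1,0->2,1->2] -> levels [4 4 6]
Step 4: flows [0=1,2->0,2->1] -> levels [5 5 4]
  -> period-2 cycle (repeats step 2); tank 1 never drops to <=3
Tank 1 never reaches <=3 within 15 steps

Answer: -1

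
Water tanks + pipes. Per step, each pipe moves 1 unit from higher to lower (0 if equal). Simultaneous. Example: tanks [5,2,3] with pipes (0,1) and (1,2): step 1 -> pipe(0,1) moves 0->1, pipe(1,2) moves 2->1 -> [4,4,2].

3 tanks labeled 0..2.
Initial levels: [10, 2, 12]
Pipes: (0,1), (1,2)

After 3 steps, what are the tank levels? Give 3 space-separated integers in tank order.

Answer: 7 8 9

Derivation:
Step 1: flows [0->1,2->1] -> levels [9 4 11]
Step 2: flows [0->1,2->1] -> levels [8 6 10]
Step 3: flows [0->1,2->1] -> levels [7 8 9]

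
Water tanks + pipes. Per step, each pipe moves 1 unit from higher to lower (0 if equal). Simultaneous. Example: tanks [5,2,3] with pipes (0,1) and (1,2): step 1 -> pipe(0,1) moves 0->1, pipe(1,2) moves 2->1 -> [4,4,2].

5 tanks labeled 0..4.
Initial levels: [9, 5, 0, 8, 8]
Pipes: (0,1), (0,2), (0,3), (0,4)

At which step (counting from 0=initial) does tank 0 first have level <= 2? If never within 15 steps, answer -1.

Step 1: flows [0->1,0->2,0->3,0->4] -> levels [5 6 1 9 9]
Step 2: flows [1->0,0->2,3->0,4->0] -> levels [7 5 2 8 8]
Step 3: flows [0->1,0->2,3->0,4->0] -> levels [7 6 3 7 7]
Step 4: flows [0->1,0->2,0=3,0=4] -> levels [5 7 4 7 7]
Step 5: flows [1->0,0->2,3->0,4->0] -> levels [7 6 5 6 6]
Step 6: flows [0->1,0->2,0->3,0->4] -> levels [3 7 6 7 7]
Step 7: flows [1->0,2->0,3->0,4->0] -> levels [7 6 5 6 6]
  -> period-2 cycle (repeats step 5); tank 0 never drops to <=2
Tank 0 never reaches <=2 within 15 steps

Answer: -1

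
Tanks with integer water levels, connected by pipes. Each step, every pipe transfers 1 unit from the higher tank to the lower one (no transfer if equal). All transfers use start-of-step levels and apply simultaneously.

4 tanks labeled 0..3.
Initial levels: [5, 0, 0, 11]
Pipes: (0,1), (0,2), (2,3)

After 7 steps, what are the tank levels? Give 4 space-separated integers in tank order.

Answer: 3 4 5 4

Derivation:
Step 1: flows [0->1,0->2,3->2] -> levels [3 1 2 10]
Step 2: flows [0->1,0->2,3->2] -> levels [1 2 4 9]
Step 3: flows [1->0,2->0,3->2] -> levels [3 1 4 8]
Step 4: flows [0->1,2->0,3->2] -> levels [3 2 4 7]
Step 5: flows [0->1,2->0,3->2] -> levels [3 3 4 6]
Step 6: flows [0=1,2->0,3->2] -> levels [4 3 4 5]
Step 7: flows [0->1,0=2,3->2] -> levels [3 4 5 4]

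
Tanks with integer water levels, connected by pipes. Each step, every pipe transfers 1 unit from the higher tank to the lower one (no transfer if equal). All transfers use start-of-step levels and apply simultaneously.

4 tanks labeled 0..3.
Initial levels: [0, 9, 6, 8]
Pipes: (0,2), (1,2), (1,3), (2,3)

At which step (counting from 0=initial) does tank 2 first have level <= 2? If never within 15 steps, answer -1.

Answer: -1

Derivation:
Step 1: flows [2->0,1->2,1->3,3->2] -> levels [1 7 7 8]
Step 2: flows [2->0,1=2,3->1,3->2] -> levels [2 8 7 6]
Step 3: flows [2->0,1->2,1->3,2->3] -> levels [3 6 6 8]
Step 4: flows [2->0,1=2,3->1,3->2] -> levels [4 7 6 6]
Step 5: flows [2->0,1->2,1->3,2=3] -> levels [5 5 6 7]
Step 6: flows [2->0,2->1,3->1,3->2] -> levels [6 7 5 5]
Step 7: flows [0->2,1->2,1->3,2=3] -> levels [5 5 7 6]
Step 8: flows [2->0,2->1,3->1,2->3] -> levels [6 7 4 6]
Step 9: flows [0->2,1->2,1->3,3->2] -> levels [5 5 7 6]
  -> period-2 cycle (repeats step 7); tank 2 never drops to <=2
Tank 2 never reaches <=2 within 15 steps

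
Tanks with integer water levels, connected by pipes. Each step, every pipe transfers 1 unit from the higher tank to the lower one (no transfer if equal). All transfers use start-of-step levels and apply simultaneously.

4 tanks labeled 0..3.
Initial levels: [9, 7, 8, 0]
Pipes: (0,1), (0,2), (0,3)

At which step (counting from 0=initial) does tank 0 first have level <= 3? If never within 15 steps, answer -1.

Step 1: flows [0->1,0->2,0->3] -> levels [6 8 9 1]
Step 2: flows [1->0,2->0,0->3] -> levels [7 7 8 2]
Step 3: flows [0=1,2->0,0->3] -> levels [7 7 7 3]
Step 4: flows [0=1,0=2,0->3] -> levels [6 7 7 4]
Step 5: flows [1->0,2->0,0->3] -> levels [7 6 6 5]
Step 6: flows [0->1,0->2,0->3] -> levels [4 7 7 6]
Step 7: flows [1->0,2->0,3->0] -> levels [7 6 6 5]
  -> period-2 cycle (repeats step 5); tank 0 never drops to <=3
Tank 0 never reaches <=3 within 15 steps

Answer: -1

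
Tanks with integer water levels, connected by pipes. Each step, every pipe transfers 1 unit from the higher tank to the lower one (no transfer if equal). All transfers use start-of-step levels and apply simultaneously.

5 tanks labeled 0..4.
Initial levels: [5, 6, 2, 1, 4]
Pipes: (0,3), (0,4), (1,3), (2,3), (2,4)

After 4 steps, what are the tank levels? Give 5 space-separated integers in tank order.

Answer: 5 4 4 3 2

Derivation:
Step 1: flows [0->3,0->4,1->3,2->3,4->2] -> levels [3 5 2 4 4]
Step 2: flows [3->0,4->0,1->3,3->2,4->2] -> levels [5 4 4 3 2]
Step 3: flows [0->3,0->4,1->3,2->3,2->4] -> levels [3 3 2 6 4]
Step 4: flows [3->0,4->0,3->1,3->2,4->2] -> levels [5 4 4 3 2]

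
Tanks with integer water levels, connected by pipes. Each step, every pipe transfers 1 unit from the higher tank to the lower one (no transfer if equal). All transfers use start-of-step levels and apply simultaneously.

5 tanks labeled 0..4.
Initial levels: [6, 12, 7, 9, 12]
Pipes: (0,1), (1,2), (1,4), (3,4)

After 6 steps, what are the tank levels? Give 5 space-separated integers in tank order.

Answer: 8 11 8 10 9

Derivation:
Step 1: flows [1->0,1->2,1=4,4->3] -> levels [7 10 8 10 11]
Step 2: flows [1->0,1->2,4->1,4->3] -> levels [8 9 9 11 9]
Step 3: flows [1->0,1=2,1=4,3->4] -> levels [9 8 9 10 10]
Step 4: flows [0->1,2->1,4->1,3=4] -> levels [8 11 8 10 9]
Step 5: flows [1->0,1->2,1->4,3->4] -> levels [9 8 9 9 11]
Step 6: flows [0->1,2->1,4->1,4->3] -> levels [8 11 8 10 9]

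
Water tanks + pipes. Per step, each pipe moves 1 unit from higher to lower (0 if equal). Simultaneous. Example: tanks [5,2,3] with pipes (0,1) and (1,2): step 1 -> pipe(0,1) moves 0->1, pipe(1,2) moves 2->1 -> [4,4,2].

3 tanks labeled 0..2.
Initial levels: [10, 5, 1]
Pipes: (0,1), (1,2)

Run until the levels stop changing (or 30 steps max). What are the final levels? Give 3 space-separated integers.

Step 1: flows [0->1,1->2] -> levels [9 5 2]
Step 2: flows [0->1,1->2] -> levels [8 5 3]
Step 3: flows [0->1,1->2] -> levels [7 5 4]
Step 4: flows [0->1,1->2] -> levels [6 5 5]
Step 5: flows [0->1,1=2] -> levels [5 6 5]
Step 6: flows [1->0,1->2] -> levels [6 4 6]
Step 7: flows [0->1,2->1] -> levels [5 6 5]
  -> period-2 cycle: step 7 state = step 5 state; never stabilizes
  -> state at step 30: (30-5) mod 2 = 1, same as step 6 -> [6 4 6]

Answer: 6 4 6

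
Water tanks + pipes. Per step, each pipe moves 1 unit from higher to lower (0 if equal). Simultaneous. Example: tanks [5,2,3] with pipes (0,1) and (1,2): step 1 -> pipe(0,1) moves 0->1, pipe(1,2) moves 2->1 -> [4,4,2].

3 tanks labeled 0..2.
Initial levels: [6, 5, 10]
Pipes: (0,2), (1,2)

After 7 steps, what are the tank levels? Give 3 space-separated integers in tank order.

Answer: 7 6 8

Derivation:
Step 1: flows [2->0,2->1] -> levels [7 6 8]
Step 2: flows [2->0,2->1] -> levels [8 7 6]
Step 3: flows [0->2,1->2] -> levels [7 6 8]
  -> period-2 cycle: step 3 state = step 1 state
  -> state at step 7: (7-1) mod 2 = 0, same as step 1 -> [7 6 8]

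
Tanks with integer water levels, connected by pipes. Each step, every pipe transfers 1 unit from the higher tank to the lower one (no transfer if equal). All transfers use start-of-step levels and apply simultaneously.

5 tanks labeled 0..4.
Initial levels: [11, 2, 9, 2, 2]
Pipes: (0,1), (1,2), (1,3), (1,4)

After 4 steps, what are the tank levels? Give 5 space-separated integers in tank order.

Step 1: flows [0->1,2->1,1=3,1=4] -> levels [10 4 8 2 2]
Step 2: flows [0->1,2->1,1->3,1->4] -> levels [9 4 7 3 3]
Step 3: flows [0->1,2->1,1->3,1->4] -> levels [8 4 6 4 4]
Step 4: flows [0->1,2->1,1=3,1=4] -> levels [7 6 5 4 4]

Answer: 7 6 5 4 4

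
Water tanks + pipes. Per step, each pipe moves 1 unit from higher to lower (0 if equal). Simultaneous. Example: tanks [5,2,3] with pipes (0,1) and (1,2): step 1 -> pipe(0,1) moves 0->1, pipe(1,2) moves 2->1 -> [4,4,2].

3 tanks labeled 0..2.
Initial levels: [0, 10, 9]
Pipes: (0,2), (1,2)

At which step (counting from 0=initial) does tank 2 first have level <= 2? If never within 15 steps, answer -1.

Step 1: flows [2->0,1->2] -> levels [1 9 9]
Step 2: flows [2->0,1=2] -> levels [2 9 8]
Step 3: flows [2->0,1->2] -> levels [3 8 8]
Step 4: flows [2->0,1=2] -> levels [4 8 7]
Step 5: flows [2->0,1->2] -> levels [5 7 7]
Step 6: flows [2->0,1=2] -> levels [6 7 6]
Step 7: flows [0=2,1->2] -> levels [6 6 7]
Step 8: flows [2->0,2->1] -> levels [7 7 5]
Step 9: flows [0->2,1->2] -> levels [6 6 7]
  -> period-2 cycle (repeats step 7); tank 2 never drops to <=2
Tank 2 never reaches <=2 within 15 steps

Answer: -1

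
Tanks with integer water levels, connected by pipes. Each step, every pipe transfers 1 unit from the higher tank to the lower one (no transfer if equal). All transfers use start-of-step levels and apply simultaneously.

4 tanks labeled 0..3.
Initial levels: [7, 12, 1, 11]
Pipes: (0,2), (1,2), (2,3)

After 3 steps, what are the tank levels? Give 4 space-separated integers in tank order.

Answer: 6 9 8 8

Derivation:
Step 1: flows [0->2,1->2,3->2] -> levels [6 11 4 10]
Step 2: flows [0->2,1->2,3->2] -> levels [5 10 7 9]
Step 3: flows [2->0,1->2,3->2] -> levels [6 9 8 8]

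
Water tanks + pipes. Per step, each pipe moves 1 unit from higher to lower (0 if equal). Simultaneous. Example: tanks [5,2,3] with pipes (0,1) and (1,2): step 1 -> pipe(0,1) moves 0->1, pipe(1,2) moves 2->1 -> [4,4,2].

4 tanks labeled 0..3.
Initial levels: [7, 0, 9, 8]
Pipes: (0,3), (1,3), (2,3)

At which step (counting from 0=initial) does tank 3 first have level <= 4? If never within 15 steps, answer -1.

Answer: 6

Derivation:
Step 1: flows [3->0,3->1,2->3] -> levels [8 1 8 7]
Step 2: flows [0->3,3->1,2->3] -> levels [7 2 7 8]
Step 3: flows [3->0,3->1,3->2] -> levels [8 3 8 5]
Step 4: flows [0->3,3->1,2->3] -> levels [7 4 7 6]
Step 5: flows [0->3,3->1,2->3] -> levels [6 5 6 7]
Step 6: flows [3->0,3->1,3->2] -> levels [7 6 7 4]
Tank 3 first reaches <=4 at step 6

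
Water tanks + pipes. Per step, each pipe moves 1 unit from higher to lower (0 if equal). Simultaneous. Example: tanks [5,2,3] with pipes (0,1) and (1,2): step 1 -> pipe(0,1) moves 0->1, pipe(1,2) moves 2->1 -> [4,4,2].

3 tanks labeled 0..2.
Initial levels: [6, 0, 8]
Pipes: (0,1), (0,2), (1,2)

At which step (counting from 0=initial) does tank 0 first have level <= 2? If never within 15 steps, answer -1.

Step 1: flows [0->1,2->0,2->1] -> levels [6 2 6]
Step 2: flows [0->1,0=2,2->1] -> levels [5 4 5]
Step 3: flows [0->1,0=2,2->1] -> levels [4 6 4]
Step 4: flows [1->0,0=2,1->2] -> levels [5 4 5]
  -> period-2 cycle (repeats step 2); tank 0 never drops to <=2
Tank 0 never reaches <=2 within 15 steps

Answer: -1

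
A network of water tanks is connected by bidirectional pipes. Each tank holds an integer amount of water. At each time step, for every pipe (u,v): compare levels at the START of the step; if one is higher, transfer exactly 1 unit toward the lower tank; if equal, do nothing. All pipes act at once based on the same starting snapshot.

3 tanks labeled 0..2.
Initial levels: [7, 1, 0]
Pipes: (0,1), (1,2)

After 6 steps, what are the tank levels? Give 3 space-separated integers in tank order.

Step 1: flows [0->1,1->2] -> levels [6 1 1]
Step 2: flows [0->1,1=2] -> levels [5 2 1]
Step 3: flows [0->1,1->2] -> levels [4 2 2]
Step 4: flows [0->1,1=2] -> levels [3 3 2]
Step 5: flows [0=1,1->2] -> levels [3 2 3]
Step 6: flows [0->1,2->1] -> levels [2 4 2]

Answer: 2 4 2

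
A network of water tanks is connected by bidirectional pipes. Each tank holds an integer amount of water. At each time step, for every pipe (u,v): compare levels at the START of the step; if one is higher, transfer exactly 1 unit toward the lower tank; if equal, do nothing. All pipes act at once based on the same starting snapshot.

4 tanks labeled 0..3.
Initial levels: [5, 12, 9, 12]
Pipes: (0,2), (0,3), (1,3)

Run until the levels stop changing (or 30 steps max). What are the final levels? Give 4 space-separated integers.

Step 1: flows [2->0,3->0,1=3] -> levels [7 12 8 11]
Step 2: flows [2->0,3->0,1->3] -> levels [9 11 7 11]
Step 3: flows [0->2,3->0,1=3] -> levels [9 11 8 10]
Step 4: flows [0->2,3->0,1->3] -> levels [9 10 9 10]
Step 5: flows [0=2,3->0,1=3] -> levels [10 10 9 9]
Step 6: flows [0->2,0->3,1->3] -> levels [8 9 10 11]
Step 7: flows [2->0,3->0,3->1] -> levels [10 10 9 9]
  -> period-2 cycle: step 7 state = step 5 state; never stabilizes
  -> state at step 30: (30-5) mod 2 = 1, same as step 6 -> [8 9 10 11]

Answer: 8 9 10 11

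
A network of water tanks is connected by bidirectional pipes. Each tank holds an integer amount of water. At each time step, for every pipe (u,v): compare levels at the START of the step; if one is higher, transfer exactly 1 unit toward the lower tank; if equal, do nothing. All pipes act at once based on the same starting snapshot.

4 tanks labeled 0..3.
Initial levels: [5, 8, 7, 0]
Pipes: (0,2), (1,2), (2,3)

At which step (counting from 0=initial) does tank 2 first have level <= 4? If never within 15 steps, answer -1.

Step 1: flows [2->0,1->2,2->3] -> levels [6 7 6 1]
Step 2: flows [0=2,1->2,2->3] -> levels [6 6 6 2]
Step 3: flows [0=2,1=2,2->3] -> levels [6 6 5 3]
Step 4: flows [0->2,1->2,2->3] -> levels [5 5 6 4]
Step 5: flows [2->0,2->1,2->3] -> levels [6 6 3 5]
Tank 2 first reaches <=4 at step 5

Answer: 5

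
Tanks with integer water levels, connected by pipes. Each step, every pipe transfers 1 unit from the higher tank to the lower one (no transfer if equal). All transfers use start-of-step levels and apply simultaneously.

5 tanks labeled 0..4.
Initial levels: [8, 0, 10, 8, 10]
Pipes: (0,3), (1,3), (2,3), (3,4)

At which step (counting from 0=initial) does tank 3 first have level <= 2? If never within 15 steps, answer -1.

Step 1: flows [0=3,3->1,2->3,4->3] -> levels [8 1 9 9 9]
Step 2: flows [3->0,3->1,2=3,3=4] -> levels [9 2 9 7 9]
Step 3: flows [0->3,3->1,2->3,4->3] -> levels [8 3 8 9 8]
Step 4: flows [3->0,3->1,3->2,3->4] -> levels [9 4 9 5 9]
Step 5: flows [0->3,3->1,2->3,4->3] -> levels [8 5 8 7 8]
Step 6: flows [0->3,3->1,2->3,4->3] -> levels [7 6 7 9 7]
Step 7: flows [3->0,3->1,3->2,3->4] -> levels [8 7 8 5 8]
Step 8: flows [0->3,1->3,2->3,4->3] -> levels [7 6 7 9 7]
  -> period-2 cycle (repeats step 6); tank 3 never drops to <=2
Tank 3 never reaches <=2 within 15 steps

Answer: -1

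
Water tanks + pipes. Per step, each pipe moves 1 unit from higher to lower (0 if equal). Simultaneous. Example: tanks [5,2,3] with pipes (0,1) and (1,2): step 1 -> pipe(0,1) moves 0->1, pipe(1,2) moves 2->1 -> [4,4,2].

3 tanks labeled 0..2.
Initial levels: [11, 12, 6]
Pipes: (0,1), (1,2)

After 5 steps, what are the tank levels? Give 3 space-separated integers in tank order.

Step 1: flows [1->0,1->2] -> levels [12 10 7]
Step 2: flows [0->1,1->2] -> levels [11 10 8]
Step 3: flows [0->1,1->2] -> levels [10 10 9]
Step 4: flows [0=1,1->2] -> levels [10 9 10]
Step 5: flows [0->1,2->1] -> levels [9 11 9]

Answer: 9 11 9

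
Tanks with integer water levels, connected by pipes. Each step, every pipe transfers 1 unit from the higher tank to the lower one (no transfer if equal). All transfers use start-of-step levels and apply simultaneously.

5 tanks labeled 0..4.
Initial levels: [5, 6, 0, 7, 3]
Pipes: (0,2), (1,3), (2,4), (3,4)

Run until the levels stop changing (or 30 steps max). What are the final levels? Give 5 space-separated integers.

Step 1: flows [0->2,3->1,4->2,3->4] -> levels [4 7 2 5 3]
Step 2: flows [0->2,1->3,4->2,3->4] -> levels [3 6 4 5 3]
Step 3: flows [2->0,1->3,2->4,3->4] -> levels [4 5 2 5 5]
Step 4: flows [0->2,1=3,4->2,3=4] -> levels [3 5 4 5 4]
Step 5: flows [2->0,1=3,2=4,3->4] -> levels [4 5 3 4 5]
Step 6: flows [0->2,1->3,4->2,4->3] -> levels [3 4 5 6 3]
Step 7: flows [2->0,3->1,2->4,3->4] -> levels [4 5 3 4 5]
  -> period-2 cycle: step 7 state = step 5 state; never stabilizes
  -> state at step 30: (30-5) mod 2 = 1, same as step 6 -> [3 4 5 6 3]

Answer: 3 4 5 6 3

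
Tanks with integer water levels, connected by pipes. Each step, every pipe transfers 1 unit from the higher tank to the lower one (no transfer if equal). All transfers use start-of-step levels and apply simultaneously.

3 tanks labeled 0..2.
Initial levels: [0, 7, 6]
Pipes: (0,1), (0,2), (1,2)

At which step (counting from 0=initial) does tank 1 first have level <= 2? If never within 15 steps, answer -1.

Answer: -1

Derivation:
Step 1: flows [1->0,2->0,1->2] -> levels [2 5 6]
Step 2: flows [1->0,2->0,2->1] -> levels [4 5 4]
Step 3: flows [1->0,0=2,1->2] -> levels [5 3 5]
Step 4: flows [0->1,0=2,2->1] -> levels [4 5 4]
  -> period-2 cycle (repeats step 2); tank 1 never drops to <=2
Tank 1 never reaches <=2 within 15 steps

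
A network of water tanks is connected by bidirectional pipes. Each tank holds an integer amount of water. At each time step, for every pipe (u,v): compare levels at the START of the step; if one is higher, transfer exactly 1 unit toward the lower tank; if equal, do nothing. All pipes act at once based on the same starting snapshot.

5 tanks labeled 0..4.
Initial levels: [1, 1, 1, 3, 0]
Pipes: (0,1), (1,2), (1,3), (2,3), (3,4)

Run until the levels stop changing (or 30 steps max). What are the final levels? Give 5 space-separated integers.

Answer: 2 0 1 3 0

Derivation:
Step 1: flows [0=1,1=2,3->1,3->2,3->4] -> levels [1 2 2 0 1]
Step 2: flows [1->0,1=2,1->3,2->3,4->3] -> levels [2 0 1 3 0]
Step 3: flows [0->1,2->1,3->1,3->2,3->4] -> levels [1 3 1 0 1]
Step 4: flows [1->0,1->2,1->3,2->3,4->3] -> levels [2 0 1 3 0]
  -> period-2 cycle: step 4 state = step 2 state; never stabilizes
  -> state at step 30: (30-2) mod 2 = 0, same as step 2 -> [2 0 1 3 0]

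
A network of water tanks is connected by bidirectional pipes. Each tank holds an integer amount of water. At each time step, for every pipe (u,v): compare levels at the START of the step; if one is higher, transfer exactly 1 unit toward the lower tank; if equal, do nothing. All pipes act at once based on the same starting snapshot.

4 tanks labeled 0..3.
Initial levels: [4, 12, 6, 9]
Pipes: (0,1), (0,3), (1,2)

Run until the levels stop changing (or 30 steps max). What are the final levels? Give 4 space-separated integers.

Answer: 9 7 8 7

Derivation:
Step 1: flows [1->0,3->0,1->2] -> levels [6 10 7 8]
Step 2: flows [1->0,3->0,1->2] -> levels [8 8 8 7]
Step 3: flows [0=1,0->3,1=2] -> levels [7 8 8 8]
Step 4: flows [1->0,3->0,1=2] -> levels [9 7 8 7]
Step 5: flows [0->1,0->3,2->1] -> levels [7 9 7 8]
Step 6: flows [1->0,3->0,1->2] -> levels [9 7 8 7]
  -> period-2 cycle: step 6 state = step 4 state; never stabilizes
  -> state at step 30: (30-4) mod 2 = 0, same as step 4 -> [9 7 8 7]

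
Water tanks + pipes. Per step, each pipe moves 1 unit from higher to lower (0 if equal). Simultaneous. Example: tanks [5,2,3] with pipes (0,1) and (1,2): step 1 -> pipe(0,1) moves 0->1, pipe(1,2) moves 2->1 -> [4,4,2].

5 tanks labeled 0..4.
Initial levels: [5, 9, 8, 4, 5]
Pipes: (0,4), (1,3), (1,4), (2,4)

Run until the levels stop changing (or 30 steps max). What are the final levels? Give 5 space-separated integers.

Answer: 7 7 7 6 4

Derivation:
Step 1: flows [0=4,1->3,1->4,2->4] -> levels [5 7 7 5 7]
Step 2: flows [4->0,1->3,1=4,2=4] -> levels [6 6 7 6 6]
Step 3: flows [0=4,1=3,1=4,2->4] -> levels [6 6 6 6 7]
Step 4: flows [4->0,1=3,4->1,4->2] -> levels [7 7 7 6 4]
Step 5: flows [0->4,1->3,1->4,2->4] -> levels [6 5 6 7 7]
Step 6: flows [4->0,3->1,4->1,4->2] -> levels [7 7 7 6 4]
  -> period-2 cycle: step 6 state = step 4 state; never stabilizes
  -> state at step 30: (30-4) mod 2 = 0, same as step 4 -> [7 7 7 6 4]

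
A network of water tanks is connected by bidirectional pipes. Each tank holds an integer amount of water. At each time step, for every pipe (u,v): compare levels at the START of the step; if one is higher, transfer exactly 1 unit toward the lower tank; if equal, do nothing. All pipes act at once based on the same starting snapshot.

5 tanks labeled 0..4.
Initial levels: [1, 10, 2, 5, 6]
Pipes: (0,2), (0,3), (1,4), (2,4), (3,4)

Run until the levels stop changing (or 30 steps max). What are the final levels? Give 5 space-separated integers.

Answer: 3 6 6 6 3

Derivation:
Step 1: flows [2->0,3->0,1->4,4->2,4->3] -> levels [3 9 2 5 5]
Step 2: flows [0->2,3->0,1->4,4->2,3=4] -> levels [3 8 4 4 5]
Step 3: flows [2->0,3->0,1->4,4->2,4->3] -> levels [5 7 4 4 4]
Step 4: flows [0->2,0->3,1->4,2=4,3=4] -> levels [3 6 5 5 5]
Step 5: flows [2->0,3->0,1->4,2=4,3=4] -> levels [5 5 4 4 6]
Step 6: flows [0->2,0->3,4->1,4->2,4->3] -> levels [3 6 6 6 3]
Step 7: flows [2->0,3->0,1->4,2->4,3->4] -> levels [5 5 4 4 6]
  -> period-2 cycle: step 7 state = step 5 state; never stabilizes
  -> state at step 30: (30-5) mod 2 = 1, same as step 6 -> [3 6 6 6 3]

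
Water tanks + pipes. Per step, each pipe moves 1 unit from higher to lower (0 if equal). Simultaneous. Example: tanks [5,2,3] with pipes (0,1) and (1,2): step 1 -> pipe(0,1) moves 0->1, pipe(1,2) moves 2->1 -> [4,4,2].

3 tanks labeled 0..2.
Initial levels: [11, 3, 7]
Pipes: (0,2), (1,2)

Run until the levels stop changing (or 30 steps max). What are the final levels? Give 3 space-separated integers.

Answer: 7 7 7

Derivation:
Step 1: flows [0->2,2->1] -> levels [10 4 7]
Step 2: flows [0->2,2->1] -> levels [9 5 7]
Step 3: flows [0->2,2->1] -> levels [8 6 7]
Step 4: flows [0->2,2->1] -> levels [7 7 7]
Step 5: flows [0=2,1=2] -> levels [7 7 7]
  -> stable (no change)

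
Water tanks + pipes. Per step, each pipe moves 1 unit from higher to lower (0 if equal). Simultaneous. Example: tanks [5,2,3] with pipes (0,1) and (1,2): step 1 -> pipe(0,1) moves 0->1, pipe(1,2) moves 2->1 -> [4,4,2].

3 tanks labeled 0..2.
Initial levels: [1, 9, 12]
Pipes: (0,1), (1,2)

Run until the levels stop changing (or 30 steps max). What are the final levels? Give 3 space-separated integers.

Step 1: flows [1->0,2->1] -> levels [2 9 11]
Step 2: flows [1->0,2->1] -> levels [3 9 10]
Step 3: flows [1->0,2->1] -> levels [4 9 9]
Step 4: flows [1->0,1=2] -> levels [5 8 9]
Step 5: flows [1->0,2->1] -> levels [6 8 8]
Step 6: flows [1->0,1=2] -> levels [7 7 8]
Step 7: flows [0=1,2->1] -> levels [7 8 7]
Step 8: flows [1->0,1->2] -> levels [8 6 8]
Step 9: flows [0->1,2->1] -> levels [7 8 7]
  -> period-2 cycle: step 9 state = step 7 state; never stabilizes
  -> state at step 30: (30-7) mod 2 = 1, same as step 8 -> [8 6 8]

Answer: 8 6 8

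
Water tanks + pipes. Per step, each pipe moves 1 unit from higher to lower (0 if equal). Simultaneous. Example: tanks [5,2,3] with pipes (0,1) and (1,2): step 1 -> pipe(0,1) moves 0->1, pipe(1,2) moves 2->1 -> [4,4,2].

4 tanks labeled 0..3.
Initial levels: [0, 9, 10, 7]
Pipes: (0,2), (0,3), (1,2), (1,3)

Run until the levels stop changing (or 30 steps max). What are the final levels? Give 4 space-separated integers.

Answer: 6 6 7 7

Derivation:
Step 1: flows [2->0,3->0,2->1,1->3] -> levels [2 9 8 7]
Step 2: flows [2->0,3->0,1->2,1->3] -> levels [4 7 8 7]
Step 3: flows [2->0,3->0,2->1,1=3] -> levels [6 8 6 6]
Step 4: flows [0=2,0=3,1->2,1->3] -> levels [6 6 7 7]
Step 5: flows [2->0,3->0,2->1,3->1] -> levels [8 8 5 5]
Step 6: flows [0->2,0->3,1->2,1->3] -> levels [6 6 7 7]
  -> period-2 cycle: step 6 state = step 4 state; never stabilizes
  -> state at step 30: (30-4) mod 2 = 0, same as step 4 -> [6 6 7 7]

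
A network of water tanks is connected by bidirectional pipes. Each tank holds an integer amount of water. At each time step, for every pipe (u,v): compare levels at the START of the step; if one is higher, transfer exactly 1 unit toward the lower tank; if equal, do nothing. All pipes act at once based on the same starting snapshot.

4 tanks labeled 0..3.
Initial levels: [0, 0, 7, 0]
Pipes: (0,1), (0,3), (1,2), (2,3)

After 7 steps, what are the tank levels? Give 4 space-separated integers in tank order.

Answer: 0 3 1 3

Derivation:
Step 1: flows [0=1,0=3,2->1,2->3] -> levels [0 1 5 1]
Step 2: flows [1->0,3->0,2->1,2->3] -> levels [2 1 3 1]
Step 3: flows [0->1,0->3,2->1,2->3] -> levels [0 3 1 3]
Step 4: flows [1->0,3->0,1->2,3->2] -> levels [2 1 3 1]
  -> period-2 cycle: step 4 state = step 2 state
  -> state at step 7: (7-2) mod 2 = 1, same as step 3 -> [0 3 1 3]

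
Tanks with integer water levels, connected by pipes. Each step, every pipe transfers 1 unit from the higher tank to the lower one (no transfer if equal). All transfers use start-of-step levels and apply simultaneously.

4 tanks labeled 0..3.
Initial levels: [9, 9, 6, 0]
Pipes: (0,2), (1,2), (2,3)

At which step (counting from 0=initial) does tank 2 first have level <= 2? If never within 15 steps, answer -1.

Step 1: flows [0->2,1->2,2->3] -> levels [8 8 7 1]
Step 2: flows [0->2,1->2,2->3] -> levels [7 7 8 2]
Step 3: flows [2->0,2->1,2->3] -> levels [8 8 5 3]
Step 4: flows [0->2,1->2,2->3] -> levels [7 7 6 4]
Step 5: flows [0->2,1->2,2->3] -> levels [6 6 7 5]
Step 6: flows [2->0,2->1,2->3] -> levels [7 7 4 6]
Step 7: flows [0->2,1->2,3->2] -> levels [6 6 7 5]
  -> period-2 cycle (repeats step 5); tank 2 never drops to <=2
Tank 2 never reaches <=2 within 15 steps

Answer: -1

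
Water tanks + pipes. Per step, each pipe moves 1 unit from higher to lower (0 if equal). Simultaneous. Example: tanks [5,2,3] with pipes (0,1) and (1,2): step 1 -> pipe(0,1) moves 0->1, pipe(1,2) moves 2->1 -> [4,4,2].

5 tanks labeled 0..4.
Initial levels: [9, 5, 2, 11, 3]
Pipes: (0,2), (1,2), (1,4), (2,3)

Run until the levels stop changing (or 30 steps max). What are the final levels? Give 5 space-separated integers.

Answer: 7 7 4 7 5

Derivation:
Step 1: flows [0->2,1->2,1->4,3->2] -> levels [8 3 5 10 4]
Step 2: flows [0->2,2->1,4->1,3->2] -> levels [7 5 6 9 3]
Step 3: flows [0->2,2->1,1->4,3->2] -> levels [6 5 7 8 4]
Step 4: flows [2->0,2->1,1->4,3->2] -> levels [7 5 6 7 5]
Step 5: flows [0->2,2->1,1=4,3->2] -> levels [6 6 7 6 5]
Step 6: flows [2->0,2->1,1->4,2->3] -> levels [7 6 4 7 6]
Step 7: flows [0->2,1->2,1=4,3->2] -> levels [6 5 7 6 6]
Step 8: flows [2->0,2->1,4->1,2->3] -> levels [7 7 4 7 5]
Step 9: flows [0->2,1->2,1->4,3->2] -> levels [6 5 7 6 6]
  -> period-2 cycle: step 9 state = step 7 state; never stabilizes
  -> state at step 30: (30-7) mod 2 = 1, same as step 8 -> [7 7 4 7 5]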